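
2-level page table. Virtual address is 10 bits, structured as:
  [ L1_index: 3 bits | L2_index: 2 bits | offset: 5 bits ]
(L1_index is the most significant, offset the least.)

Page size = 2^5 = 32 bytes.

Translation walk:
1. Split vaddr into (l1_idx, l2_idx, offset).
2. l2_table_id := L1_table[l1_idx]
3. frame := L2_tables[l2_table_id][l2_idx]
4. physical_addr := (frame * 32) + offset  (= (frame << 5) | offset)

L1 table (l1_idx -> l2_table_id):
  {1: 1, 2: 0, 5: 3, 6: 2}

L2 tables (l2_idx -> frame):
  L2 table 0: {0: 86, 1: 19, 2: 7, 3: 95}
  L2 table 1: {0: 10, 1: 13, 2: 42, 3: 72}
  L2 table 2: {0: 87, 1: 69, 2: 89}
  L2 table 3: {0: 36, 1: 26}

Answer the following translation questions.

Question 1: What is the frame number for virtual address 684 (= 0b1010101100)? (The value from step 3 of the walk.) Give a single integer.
Answer: 26

Derivation:
vaddr = 684: l1_idx=5, l2_idx=1
L1[5] = 3; L2[3][1] = 26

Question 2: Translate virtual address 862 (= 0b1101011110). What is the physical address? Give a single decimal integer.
Answer: 2878

Derivation:
vaddr = 862 = 0b1101011110
Split: l1_idx=6, l2_idx=2, offset=30
L1[6] = 2
L2[2][2] = 89
paddr = 89 * 32 + 30 = 2878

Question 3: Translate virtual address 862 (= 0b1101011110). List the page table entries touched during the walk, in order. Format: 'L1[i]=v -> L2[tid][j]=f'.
vaddr = 862 = 0b1101011110
Split: l1_idx=6, l2_idx=2, offset=30

Answer: L1[6]=2 -> L2[2][2]=89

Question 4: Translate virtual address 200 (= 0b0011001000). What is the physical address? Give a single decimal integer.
Answer: 1352

Derivation:
vaddr = 200 = 0b0011001000
Split: l1_idx=1, l2_idx=2, offset=8
L1[1] = 1
L2[1][2] = 42
paddr = 42 * 32 + 8 = 1352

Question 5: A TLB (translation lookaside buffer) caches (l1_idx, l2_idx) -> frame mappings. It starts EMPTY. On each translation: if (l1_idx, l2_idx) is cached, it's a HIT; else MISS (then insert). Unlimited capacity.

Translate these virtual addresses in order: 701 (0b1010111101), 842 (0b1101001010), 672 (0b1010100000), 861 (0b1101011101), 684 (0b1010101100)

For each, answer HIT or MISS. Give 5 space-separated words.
vaddr=701: (5,1) not in TLB -> MISS, insert
vaddr=842: (6,2) not in TLB -> MISS, insert
vaddr=672: (5,1) in TLB -> HIT
vaddr=861: (6,2) in TLB -> HIT
vaddr=684: (5,1) in TLB -> HIT

Answer: MISS MISS HIT HIT HIT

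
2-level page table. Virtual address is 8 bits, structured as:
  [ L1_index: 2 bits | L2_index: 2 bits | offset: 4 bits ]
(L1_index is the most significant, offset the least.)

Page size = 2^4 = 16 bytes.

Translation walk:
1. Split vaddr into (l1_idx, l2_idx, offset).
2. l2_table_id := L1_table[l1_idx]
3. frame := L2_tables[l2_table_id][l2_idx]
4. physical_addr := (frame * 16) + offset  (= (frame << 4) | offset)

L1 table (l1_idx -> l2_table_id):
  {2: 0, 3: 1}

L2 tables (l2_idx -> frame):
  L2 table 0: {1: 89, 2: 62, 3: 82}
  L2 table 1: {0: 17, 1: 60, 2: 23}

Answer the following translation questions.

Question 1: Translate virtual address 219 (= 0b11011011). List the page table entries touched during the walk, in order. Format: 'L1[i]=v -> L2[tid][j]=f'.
Answer: L1[3]=1 -> L2[1][1]=60

Derivation:
vaddr = 219 = 0b11011011
Split: l1_idx=3, l2_idx=1, offset=11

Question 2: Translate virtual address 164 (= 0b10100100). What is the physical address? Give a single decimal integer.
vaddr = 164 = 0b10100100
Split: l1_idx=2, l2_idx=2, offset=4
L1[2] = 0
L2[0][2] = 62
paddr = 62 * 16 + 4 = 996

Answer: 996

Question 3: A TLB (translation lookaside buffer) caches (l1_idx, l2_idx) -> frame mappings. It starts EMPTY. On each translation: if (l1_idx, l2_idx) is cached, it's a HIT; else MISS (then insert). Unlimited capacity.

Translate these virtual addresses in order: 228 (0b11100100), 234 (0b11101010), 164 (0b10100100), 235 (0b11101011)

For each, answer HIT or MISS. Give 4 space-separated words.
vaddr=228: (3,2) not in TLB -> MISS, insert
vaddr=234: (3,2) in TLB -> HIT
vaddr=164: (2,2) not in TLB -> MISS, insert
vaddr=235: (3,2) in TLB -> HIT

Answer: MISS HIT MISS HIT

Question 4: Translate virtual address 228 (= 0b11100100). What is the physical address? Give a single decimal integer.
vaddr = 228 = 0b11100100
Split: l1_idx=3, l2_idx=2, offset=4
L1[3] = 1
L2[1][2] = 23
paddr = 23 * 16 + 4 = 372

Answer: 372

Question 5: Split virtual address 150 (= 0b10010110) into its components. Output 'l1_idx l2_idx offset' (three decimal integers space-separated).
Answer: 2 1 6

Derivation:
vaddr = 150 = 0b10010110
  top 2 bits -> l1_idx = 2
  next 2 bits -> l2_idx = 1
  bottom 4 bits -> offset = 6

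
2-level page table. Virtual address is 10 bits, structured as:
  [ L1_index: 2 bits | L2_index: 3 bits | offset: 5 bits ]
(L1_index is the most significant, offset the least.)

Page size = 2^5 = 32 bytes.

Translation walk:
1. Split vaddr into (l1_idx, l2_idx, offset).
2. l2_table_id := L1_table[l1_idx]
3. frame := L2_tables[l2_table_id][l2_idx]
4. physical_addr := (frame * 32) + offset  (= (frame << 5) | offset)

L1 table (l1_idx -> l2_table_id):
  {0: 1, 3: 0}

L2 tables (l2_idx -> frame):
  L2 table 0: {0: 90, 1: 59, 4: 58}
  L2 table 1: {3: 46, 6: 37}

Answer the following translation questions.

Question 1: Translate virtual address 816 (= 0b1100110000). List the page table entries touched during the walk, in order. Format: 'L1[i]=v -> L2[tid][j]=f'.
Answer: L1[3]=0 -> L2[0][1]=59

Derivation:
vaddr = 816 = 0b1100110000
Split: l1_idx=3, l2_idx=1, offset=16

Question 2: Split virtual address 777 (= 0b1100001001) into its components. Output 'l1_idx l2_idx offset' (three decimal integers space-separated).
Answer: 3 0 9

Derivation:
vaddr = 777 = 0b1100001001
  top 2 bits -> l1_idx = 3
  next 3 bits -> l2_idx = 0
  bottom 5 bits -> offset = 9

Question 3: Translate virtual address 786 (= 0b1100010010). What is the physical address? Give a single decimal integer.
Answer: 2898

Derivation:
vaddr = 786 = 0b1100010010
Split: l1_idx=3, l2_idx=0, offset=18
L1[3] = 0
L2[0][0] = 90
paddr = 90 * 32 + 18 = 2898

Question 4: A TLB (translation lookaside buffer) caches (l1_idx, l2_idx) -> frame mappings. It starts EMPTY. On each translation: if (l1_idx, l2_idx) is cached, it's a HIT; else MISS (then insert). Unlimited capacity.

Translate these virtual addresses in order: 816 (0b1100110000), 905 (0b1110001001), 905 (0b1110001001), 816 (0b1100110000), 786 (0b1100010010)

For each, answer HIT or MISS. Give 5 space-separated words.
vaddr=816: (3,1) not in TLB -> MISS, insert
vaddr=905: (3,4) not in TLB -> MISS, insert
vaddr=905: (3,4) in TLB -> HIT
vaddr=816: (3,1) in TLB -> HIT
vaddr=786: (3,0) not in TLB -> MISS, insert

Answer: MISS MISS HIT HIT MISS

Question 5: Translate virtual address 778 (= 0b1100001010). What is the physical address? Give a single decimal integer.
Answer: 2890

Derivation:
vaddr = 778 = 0b1100001010
Split: l1_idx=3, l2_idx=0, offset=10
L1[3] = 0
L2[0][0] = 90
paddr = 90 * 32 + 10 = 2890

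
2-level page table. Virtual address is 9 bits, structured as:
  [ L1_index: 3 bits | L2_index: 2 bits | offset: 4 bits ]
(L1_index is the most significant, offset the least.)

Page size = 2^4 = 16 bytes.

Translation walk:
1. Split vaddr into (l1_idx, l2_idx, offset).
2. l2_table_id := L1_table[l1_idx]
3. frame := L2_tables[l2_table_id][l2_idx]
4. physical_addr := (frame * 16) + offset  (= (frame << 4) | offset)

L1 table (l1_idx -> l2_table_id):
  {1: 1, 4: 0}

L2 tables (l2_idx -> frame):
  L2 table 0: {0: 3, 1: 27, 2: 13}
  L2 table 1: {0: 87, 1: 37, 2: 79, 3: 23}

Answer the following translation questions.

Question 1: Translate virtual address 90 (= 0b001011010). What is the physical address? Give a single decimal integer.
vaddr = 90 = 0b001011010
Split: l1_idx=1, l2_idx=1, offset=10
L1[1] = 1
L2[1][1] = 37
paddr = 37 * 16 + 10 = 602

Answer: 602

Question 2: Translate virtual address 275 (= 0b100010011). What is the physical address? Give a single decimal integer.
vaddr = 275 = 0b100010011
Split: l1_idx=4, l2_idx=1, offset=3
L1[4] = 0
L2[0][1] = 27
paddr = 27 * 16 + 3 = 435

Answer: 435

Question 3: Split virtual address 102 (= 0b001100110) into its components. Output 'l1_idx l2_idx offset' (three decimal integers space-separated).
vaddr = 102 = 0b001100110
  top 3 bits -> l1_idx = 1
  next 2 bits -> l2_idx = 2
  bottom 4 bits -> offset = 6

Answer: 1 2 6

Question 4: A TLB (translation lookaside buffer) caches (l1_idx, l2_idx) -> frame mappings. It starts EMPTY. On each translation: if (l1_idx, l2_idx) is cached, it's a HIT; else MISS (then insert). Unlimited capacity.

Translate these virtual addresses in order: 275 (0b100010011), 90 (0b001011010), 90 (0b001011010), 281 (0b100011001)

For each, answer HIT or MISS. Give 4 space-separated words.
Answer: MISS MISS HIT HIT

Derivation:
vaddr=275: (4,1) not in TLB -> MISS, insert
vaddr=90: (1,1) not in TLB -> MISS, insert
vaddr=90: (1,1) in TLB -> HIT
vaddr=281: (4,1) in TLB -> HIT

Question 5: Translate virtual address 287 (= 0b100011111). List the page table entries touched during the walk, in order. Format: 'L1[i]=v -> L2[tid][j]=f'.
vaddr = 287 = 0b100011111
Split: l1_idx=4, l2_idx=1, offset=15

Answer: L1[4]=0 -> L2[0][1]=27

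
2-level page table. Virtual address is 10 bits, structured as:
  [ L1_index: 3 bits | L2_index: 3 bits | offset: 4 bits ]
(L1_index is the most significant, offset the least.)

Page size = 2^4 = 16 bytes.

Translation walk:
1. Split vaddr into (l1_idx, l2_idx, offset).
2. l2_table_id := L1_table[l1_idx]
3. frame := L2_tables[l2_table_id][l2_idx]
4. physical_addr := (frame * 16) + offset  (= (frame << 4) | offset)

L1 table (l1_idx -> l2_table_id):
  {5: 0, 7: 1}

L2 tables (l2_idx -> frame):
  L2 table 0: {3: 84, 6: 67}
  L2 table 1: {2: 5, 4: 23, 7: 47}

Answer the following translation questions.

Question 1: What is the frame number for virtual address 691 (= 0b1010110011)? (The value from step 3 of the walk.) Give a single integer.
Answer: 84

Derivation:
vaddr = 691: l1_idx=5, l2_idx=3
L1[5] = 0; L2[0][3] = 84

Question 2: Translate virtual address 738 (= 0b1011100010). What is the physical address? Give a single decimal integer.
Answer: 1074

Derivation:
vaddr = 738 = 0b1011100010
Split: l1_idx=5, l2_idx=6, offset=2
L1[5] = 0
L2[0][6] = 67
paddr = 67 * 16 + 2 = 1074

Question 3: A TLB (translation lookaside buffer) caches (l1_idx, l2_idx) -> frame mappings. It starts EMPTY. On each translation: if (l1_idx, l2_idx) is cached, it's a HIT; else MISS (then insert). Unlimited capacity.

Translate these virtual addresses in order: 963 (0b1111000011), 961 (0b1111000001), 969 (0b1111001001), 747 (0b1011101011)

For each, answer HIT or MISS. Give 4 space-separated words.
Answer: MISS HIT HIT MISS

Derivation:
vaddr=963: (7,4) not in TLB -> MISS, insert
vaddr=961: (7,4) in TLB -> HIT
vaddr=969: (7,4) in TLB -> HIT
vaddr=747: (5,6) not in TLB -> MISS, insert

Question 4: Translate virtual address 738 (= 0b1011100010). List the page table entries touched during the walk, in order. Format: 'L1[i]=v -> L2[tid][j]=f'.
vaddr = 738 = 0b1011100010
Split: l1_idx=5, l2_idx=6, offset=2

Answer: L1[5]=0 -> L2[0][6]=67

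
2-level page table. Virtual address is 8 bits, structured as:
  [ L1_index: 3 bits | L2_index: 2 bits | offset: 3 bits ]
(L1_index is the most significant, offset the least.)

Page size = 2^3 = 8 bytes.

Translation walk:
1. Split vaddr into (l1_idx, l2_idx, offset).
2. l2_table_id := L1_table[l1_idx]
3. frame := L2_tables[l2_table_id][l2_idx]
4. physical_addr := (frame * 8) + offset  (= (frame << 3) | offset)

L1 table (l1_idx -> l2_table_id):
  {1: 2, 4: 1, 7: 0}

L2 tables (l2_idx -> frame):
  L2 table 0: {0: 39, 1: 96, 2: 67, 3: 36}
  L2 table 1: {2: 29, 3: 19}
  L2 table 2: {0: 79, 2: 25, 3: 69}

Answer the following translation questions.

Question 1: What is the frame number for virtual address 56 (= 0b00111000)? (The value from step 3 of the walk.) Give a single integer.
Answer: 69

Derivation:
vaddr = 56: l1_idx=1, l2_idx=3
L1[1] = 2; L2[2][3] = 69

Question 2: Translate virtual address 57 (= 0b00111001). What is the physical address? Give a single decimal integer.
Answer: 553

Derivation:
vaddr = 57 = 0b00111001
Split: l1_idx=1, l2_idx=3, offset=1
L1[1] = 2
L2[2][3] = 69
paddr = 69 * 8 + 1 = 553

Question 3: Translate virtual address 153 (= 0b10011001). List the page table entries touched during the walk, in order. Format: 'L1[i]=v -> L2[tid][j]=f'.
Answer: L1[4]=1 -> L2[1][3]=19

Derivation:
vaddr = 153 = 0b10011001
Split: l1_idx=4, l2_idx=3, offset=1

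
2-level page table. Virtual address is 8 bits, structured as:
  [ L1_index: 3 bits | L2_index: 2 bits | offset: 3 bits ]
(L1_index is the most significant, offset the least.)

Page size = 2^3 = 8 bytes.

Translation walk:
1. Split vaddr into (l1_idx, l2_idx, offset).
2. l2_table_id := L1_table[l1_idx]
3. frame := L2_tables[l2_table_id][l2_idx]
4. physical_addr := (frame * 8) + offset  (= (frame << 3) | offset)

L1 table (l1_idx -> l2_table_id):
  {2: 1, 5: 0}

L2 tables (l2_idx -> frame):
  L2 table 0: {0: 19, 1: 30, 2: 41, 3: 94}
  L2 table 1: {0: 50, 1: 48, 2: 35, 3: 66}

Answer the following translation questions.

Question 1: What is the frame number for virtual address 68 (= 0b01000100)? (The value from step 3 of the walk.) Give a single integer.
Answer: 50

Derivation:
vaddr = 68: l1_idx=2, l2_idx=0
L1[2] = 1; L2[1][0] = 50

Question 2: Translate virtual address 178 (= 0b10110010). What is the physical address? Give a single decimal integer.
Answer: 330

Derivation:
vaddr = 178 = 0b10110010
Split: l1_idx=5, l2_idx=2, offset=2
L1[5] = 0
L2[0][2] = 41
paddr = 41 * 8 + 2 = 330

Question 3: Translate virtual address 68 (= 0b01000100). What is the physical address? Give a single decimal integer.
Answer: 404

Derivation:
vaddr = 68 = 0b01000100
Split: l1_idx=2, l2_idx=0, offset=4
L1[2] = 1
L2[1][0] = 50
paddr = 50 * 8 + 4 = 404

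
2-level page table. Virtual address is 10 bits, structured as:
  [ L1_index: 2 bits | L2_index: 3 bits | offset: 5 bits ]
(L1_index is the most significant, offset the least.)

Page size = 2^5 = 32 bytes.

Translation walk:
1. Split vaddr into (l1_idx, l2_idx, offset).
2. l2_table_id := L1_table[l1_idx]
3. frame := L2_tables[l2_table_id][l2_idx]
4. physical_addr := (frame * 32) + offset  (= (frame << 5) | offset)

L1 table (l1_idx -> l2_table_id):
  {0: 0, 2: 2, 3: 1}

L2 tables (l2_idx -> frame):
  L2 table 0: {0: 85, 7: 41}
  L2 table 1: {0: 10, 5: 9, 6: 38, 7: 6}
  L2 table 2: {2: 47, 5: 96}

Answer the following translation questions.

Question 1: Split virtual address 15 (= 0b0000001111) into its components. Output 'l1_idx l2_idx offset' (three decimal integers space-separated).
Answer: 0 0 15

Derivation:
vaddr = 15 = 0b0000001111
  top 2 bits -> l1_idx = 0
  next 3 bits -> l2_idx = 0
  bottom 5 bits -> offset = 15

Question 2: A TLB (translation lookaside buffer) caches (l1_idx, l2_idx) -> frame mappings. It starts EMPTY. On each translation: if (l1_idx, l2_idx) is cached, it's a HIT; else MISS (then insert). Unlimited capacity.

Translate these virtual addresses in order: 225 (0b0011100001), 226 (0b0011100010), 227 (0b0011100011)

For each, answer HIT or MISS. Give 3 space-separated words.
vaddr=225: (0,7) not in TLB -> MISS, insert
vaddr=226: (0,7) in TLB -> HIT
vaddr=227: (0,7) in TLB -> HIT

Answer: MISS HIT HIT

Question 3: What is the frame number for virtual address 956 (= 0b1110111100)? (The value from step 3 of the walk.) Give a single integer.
vaddr = 956: l1_idx=3, l2_idx=5
L1[3] = 1; L2[1][5] = 9

Answer: 9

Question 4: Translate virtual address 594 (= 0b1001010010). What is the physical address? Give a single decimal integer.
vaddr = 594 = 0b1001010010
Split: l1_idx=2, l2_idx=2, offset=18
L1[2] = 2
L2[2][2] = 47
paddr = 47 * 32 + 18 = 1522

Answer: 1522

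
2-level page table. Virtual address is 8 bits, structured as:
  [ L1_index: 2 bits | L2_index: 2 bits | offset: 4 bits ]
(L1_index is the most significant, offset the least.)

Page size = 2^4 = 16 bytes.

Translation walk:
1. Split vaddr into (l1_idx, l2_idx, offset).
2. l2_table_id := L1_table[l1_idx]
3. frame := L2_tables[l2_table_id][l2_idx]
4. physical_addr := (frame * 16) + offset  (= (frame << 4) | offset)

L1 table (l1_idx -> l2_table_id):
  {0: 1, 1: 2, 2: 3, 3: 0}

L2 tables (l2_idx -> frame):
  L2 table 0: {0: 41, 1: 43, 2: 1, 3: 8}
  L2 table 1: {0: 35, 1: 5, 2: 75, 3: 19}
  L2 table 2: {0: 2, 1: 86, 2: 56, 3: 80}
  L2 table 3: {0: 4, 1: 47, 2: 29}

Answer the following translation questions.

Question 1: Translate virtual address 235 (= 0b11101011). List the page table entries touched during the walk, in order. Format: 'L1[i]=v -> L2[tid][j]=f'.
vaddr = 235 = 0b11101011
Split: l1_idx=3, l2_idx=2, offset=11

Answer: L1[3]=0 -> L2[0][2]=1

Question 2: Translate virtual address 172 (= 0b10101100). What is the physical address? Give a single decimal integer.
vaddr = 172 = 0b10101100
Split: l1_idx=2, l2_idx=2, offset=12
L1[2] = 3
L2[3][2] = 29
paddr = 29 * 16 + 12 = 476

Answer: 476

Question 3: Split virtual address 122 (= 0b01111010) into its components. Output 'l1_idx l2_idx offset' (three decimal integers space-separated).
vaddr = 122 = 0b01111010
  top 2 bits -> l1_idx = 1
  next 2 bits -> l2_idx = 3
  bottom 4 bits -> offset = 10

Answer: 1 3 10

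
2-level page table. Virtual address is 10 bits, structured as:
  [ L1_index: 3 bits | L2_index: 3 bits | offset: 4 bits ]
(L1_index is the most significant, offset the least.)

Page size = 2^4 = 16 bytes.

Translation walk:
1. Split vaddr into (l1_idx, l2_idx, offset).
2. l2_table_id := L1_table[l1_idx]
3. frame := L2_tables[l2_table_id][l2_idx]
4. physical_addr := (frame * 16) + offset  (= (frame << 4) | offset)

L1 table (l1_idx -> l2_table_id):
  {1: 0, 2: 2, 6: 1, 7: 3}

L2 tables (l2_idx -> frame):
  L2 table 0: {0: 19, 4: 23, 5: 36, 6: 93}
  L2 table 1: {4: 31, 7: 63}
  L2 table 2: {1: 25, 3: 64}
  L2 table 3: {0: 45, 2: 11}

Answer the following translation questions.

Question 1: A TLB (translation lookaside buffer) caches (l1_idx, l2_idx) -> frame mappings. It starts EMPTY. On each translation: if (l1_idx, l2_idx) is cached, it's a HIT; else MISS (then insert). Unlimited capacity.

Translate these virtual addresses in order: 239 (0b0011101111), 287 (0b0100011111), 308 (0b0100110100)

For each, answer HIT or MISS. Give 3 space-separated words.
Answer: MISS MISS MISS

Derivation:
vaddr=239: (1,6) not in TLB -> MISS, insert
vaddr=287: (2,1) not in TLB -> MISS, insert
vaddr=308: (2,3) not in TLB -> MISS, insert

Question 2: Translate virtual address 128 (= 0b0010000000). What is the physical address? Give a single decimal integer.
Answer: 304

Derivation:
vaddr = 128 = 0b0010000000
Split: l1_idx=1, l2_idx=0, offset=0
L1[1] = 0
L2[0][0] = 19
paddr = 19 * 16 + 0 = 304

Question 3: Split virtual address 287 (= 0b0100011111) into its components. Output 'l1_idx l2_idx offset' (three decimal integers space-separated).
vaddr = 287 = 0b0100011111
  top 3 bits -> l1_idx = 2
  next 3 bits -> l2_idx = 1
  bottom 4 bits -> offset = 15

Answer: 2 1 15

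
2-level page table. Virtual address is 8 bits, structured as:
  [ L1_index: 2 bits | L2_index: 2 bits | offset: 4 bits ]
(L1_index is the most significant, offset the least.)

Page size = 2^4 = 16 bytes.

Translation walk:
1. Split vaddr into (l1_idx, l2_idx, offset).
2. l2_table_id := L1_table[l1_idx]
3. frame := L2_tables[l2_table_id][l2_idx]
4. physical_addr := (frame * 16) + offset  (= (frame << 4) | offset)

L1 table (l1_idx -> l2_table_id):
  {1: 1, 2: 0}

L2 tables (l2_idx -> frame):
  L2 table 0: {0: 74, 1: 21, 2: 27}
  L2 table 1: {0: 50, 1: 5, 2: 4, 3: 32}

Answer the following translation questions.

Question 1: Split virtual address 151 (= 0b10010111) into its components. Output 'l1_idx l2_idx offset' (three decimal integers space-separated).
vaddr = 151 = 0b10010111
  top 2 bits -> l1_idx = 2
  next 2 bits -> l2_idx = 1
  bottom 4 bits -> offset = 7

Answer: 2 1 7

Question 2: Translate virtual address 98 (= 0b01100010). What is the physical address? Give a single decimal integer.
vaddr = 98 = 0b01100010
Split: l1_idx=1, l2_idx=2, offset=2
L1[1] = 1
L2[1][2] = 4
paddr = 4 * 16 + 2 = 66

Answer: 66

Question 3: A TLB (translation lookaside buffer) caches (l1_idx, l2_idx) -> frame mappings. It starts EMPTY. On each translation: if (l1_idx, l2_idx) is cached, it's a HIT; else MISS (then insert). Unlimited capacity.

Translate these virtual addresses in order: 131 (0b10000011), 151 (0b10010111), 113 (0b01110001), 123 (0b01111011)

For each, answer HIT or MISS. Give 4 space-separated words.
vaddr=131: (2,0) not in TLB -> MISS, insert
vaddr=151: (2,1) not in TLB -> MISS, insert
vaddr=113: (1,3) not in TLB -> MISS, insert
vaddr=123: (1,3) in TLB -> HIT

Answer: MISS MISS MISS HIT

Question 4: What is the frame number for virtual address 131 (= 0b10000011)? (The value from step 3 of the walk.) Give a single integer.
Answer: 74

Derivation:
vaddr = 131: l1_idx=2, l2_idx=0
L1[2] = 0; L2[0][0] = 74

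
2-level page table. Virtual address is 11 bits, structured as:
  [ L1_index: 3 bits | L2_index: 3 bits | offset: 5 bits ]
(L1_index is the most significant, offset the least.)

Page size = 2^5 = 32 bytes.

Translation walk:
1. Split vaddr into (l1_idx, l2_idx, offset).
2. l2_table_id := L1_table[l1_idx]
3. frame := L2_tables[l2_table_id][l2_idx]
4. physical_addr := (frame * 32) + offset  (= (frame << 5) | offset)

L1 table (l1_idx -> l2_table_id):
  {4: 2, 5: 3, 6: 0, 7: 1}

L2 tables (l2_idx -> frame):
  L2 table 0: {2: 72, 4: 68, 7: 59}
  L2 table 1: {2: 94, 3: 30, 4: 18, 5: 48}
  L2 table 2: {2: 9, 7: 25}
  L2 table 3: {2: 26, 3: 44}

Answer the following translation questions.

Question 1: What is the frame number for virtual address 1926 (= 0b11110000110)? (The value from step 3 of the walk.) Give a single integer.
vaddr = 1926: l1_idx=7, l2_idx=4
L1[7] = 1; L2[1][4] = 18

Answer: 18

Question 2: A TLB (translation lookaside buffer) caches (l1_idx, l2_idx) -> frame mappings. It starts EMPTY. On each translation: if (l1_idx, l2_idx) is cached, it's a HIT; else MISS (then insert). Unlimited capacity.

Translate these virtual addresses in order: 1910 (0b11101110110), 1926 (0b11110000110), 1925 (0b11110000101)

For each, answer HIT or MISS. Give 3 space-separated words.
Answer: MISS MISS HIT

Derivation:
vaddr=1910: (7,3) not in TLB -> MISS, insert
vaddr=1926: (7,4) not in TLB -> MISS, insert
vaddr=1925: (7,4) in TLB -> HIT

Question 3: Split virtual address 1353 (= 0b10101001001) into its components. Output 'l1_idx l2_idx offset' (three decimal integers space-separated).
Answer: 5 2 9

Derivation:
vaddr = 1353 = 0b10101001001
  top 3 bits -> l1_idx = 5
  next 3 bits -> l2_idx = 2
  bottom 5 bits -> offset = 9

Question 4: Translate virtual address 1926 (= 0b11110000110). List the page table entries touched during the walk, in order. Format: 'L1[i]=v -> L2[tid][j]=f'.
vaddr = 1926 = 0b11110000110
Split: l1_idx=7, l2_idx=4, offset=6

Answer: L1[7]=1 -> L2[1][4]=18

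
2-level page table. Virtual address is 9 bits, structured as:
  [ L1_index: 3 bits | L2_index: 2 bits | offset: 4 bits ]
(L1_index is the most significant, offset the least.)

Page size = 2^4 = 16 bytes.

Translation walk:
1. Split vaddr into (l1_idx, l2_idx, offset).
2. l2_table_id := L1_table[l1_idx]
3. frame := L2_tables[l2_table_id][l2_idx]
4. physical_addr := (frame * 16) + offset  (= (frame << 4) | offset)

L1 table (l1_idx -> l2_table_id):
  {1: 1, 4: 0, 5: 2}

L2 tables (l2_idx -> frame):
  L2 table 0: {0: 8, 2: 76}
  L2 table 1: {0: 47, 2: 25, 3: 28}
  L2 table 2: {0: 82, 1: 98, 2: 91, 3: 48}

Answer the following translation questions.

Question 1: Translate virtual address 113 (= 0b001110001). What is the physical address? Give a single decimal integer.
Answer: 449

Derivation:
vaddr = 113 = 0b001110001
Split: l1_idx=1, l2_idx=3, offset=1
L1[1] = 1
L2[1][3] = 28
paddr = 28 * 16 + 1 = 449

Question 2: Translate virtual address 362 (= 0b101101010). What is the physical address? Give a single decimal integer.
Answer: 1466

Derivation:
vaddr = 362 = 0b101101010
Split: l1_idx=5, l2_idx=2, offset=10
L1[5] = 2
L2[2][2] = 91
paddr = 91 * 16 + 10 = 1466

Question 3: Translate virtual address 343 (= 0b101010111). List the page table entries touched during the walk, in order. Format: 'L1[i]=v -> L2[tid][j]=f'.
Answer: L1[5]=2 -> L2[2][1]=98

Derivation:
vaddr = 343 = 0b101010111
Split: l1_idx=5, l2_idx=1, offset=7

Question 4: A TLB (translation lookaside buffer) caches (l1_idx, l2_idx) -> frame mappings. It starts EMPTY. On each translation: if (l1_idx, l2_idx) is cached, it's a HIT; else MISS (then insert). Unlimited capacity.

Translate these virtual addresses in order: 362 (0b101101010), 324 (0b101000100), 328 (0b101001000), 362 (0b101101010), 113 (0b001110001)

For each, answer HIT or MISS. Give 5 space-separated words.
vaddr=362: (5,2) not in TLB -> MISS, insert
vaddr=324: (5,0) not in TLB -> MISS, insert
vaddr=328: (5,0) in TLB -> HIT
vaddr=362: (5,2) in TLB -> HIT
vaddr=113: (1,3) not in TLB -> MISS, insert

Answer: MISS MISS HIT HIT MISS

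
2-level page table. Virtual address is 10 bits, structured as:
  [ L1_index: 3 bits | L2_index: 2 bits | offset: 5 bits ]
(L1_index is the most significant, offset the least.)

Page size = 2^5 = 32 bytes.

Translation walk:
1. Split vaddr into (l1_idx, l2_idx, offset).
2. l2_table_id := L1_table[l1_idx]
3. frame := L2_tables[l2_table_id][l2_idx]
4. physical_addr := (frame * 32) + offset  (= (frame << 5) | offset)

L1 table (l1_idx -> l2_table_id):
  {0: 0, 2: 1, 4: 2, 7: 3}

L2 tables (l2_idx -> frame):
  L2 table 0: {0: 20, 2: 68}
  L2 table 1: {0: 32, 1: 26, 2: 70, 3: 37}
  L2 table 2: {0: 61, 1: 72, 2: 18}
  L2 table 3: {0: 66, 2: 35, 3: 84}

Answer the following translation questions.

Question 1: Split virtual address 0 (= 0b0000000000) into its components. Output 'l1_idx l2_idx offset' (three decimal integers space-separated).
Answer: 0 0 0

Derivation:
vaddr = 0 = 0b0000000000
  top 3 bits -> l1_idx = 0
  next 2 bits -> l2_idx = 0
  bottom 5 bits -> offset = 0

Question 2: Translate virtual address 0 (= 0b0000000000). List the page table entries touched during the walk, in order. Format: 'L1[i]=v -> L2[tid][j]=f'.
Answer: L1[0]=0 -> L2[0][0]=20

Derivation:
vaddr = 0 = 0b0000000000
Split: l1_idx=0, l2_idx=0, offset=0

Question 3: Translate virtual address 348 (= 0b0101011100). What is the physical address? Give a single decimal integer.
Answer: 2268

Derivation:
vaddr = 348 = 0b0101011100
Split: l1_idx=2, l2_idx=2, offset=28
L1[2] = 1
L2[1][2] = 70
paddr = 70 * 32 + 28 = 2268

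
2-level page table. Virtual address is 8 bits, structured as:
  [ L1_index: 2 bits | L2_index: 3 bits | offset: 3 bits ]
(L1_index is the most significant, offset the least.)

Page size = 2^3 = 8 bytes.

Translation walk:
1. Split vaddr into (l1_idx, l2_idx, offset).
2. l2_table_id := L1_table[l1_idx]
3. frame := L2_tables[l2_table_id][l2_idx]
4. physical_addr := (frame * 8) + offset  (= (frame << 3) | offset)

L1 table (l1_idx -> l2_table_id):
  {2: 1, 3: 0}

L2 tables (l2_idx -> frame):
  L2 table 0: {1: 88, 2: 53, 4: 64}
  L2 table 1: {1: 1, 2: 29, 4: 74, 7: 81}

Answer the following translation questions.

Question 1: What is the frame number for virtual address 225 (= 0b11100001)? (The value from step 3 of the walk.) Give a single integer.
Answer: 64

Derivation:
vaddr = 225: l1_idx=3, l2_idx=4
L1[3] = 0; L2[0][4] = 64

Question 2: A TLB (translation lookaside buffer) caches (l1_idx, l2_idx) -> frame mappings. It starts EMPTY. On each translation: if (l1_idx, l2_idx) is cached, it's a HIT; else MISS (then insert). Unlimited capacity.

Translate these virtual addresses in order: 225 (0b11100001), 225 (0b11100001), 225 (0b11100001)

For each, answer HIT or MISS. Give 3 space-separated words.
vaddr=225: (3,4) not in TLB -> MISS, insert
vaddr=225: (3,4) in TLB -> HIT
vaddr=225: (3,4) in TLB -> HIT

Answer: MISS HIT HIT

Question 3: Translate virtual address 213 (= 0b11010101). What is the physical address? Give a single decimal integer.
vaddr = 213 = 0b11010101
Split: l1_idx=3, l2_idx=2, offset=5
L1[3] = 0
L2[0][2] = 53
paddr = 53 * 8 + 5 = 429

Answer: 429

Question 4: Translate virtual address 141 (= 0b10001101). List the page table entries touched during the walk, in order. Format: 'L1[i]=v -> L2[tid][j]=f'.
vaddr = 141 = 0b10001101
Split: l1_idx=2, l2_idx=1, offset=5

Answer: L1[2]=1 -> L2[1][1]=1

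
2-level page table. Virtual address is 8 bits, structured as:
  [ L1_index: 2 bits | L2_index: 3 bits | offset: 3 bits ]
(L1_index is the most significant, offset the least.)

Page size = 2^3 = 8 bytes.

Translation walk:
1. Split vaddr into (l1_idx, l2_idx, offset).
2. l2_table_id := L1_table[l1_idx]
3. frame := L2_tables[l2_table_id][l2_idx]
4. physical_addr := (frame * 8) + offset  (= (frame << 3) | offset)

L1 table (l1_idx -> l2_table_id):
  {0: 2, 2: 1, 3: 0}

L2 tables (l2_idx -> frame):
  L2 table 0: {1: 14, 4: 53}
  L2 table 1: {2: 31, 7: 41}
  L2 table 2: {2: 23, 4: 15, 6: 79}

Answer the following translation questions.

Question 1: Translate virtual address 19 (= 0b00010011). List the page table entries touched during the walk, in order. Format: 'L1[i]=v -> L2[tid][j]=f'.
vaddr = 19 = 0b00010011
Split: l1_idx=0, l2_idx=2, offset=3

Answer: L1[0]=2 -> L2[2][2]=23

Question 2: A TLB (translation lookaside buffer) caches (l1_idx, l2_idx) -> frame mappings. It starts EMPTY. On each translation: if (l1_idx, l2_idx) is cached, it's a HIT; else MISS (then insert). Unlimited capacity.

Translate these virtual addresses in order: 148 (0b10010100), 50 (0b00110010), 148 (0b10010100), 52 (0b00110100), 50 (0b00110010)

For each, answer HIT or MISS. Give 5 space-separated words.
vaddr=148: (2,2) not in TLB -> MISS, insert
vaddr=50: (0,6) not in TLB -> MISS, insert
vaddr=148: (2,2) in TLB -> HIT
vaddr=52: (0,6) in TLB -> HIT
vaddr=50: (0,6) in TLB -> HIT

Answer: MISS MISS HIT HIT HIT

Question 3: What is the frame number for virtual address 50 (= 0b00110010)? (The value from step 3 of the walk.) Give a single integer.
Answer: 79

Derivation:
vaddr = 50: l1_idx=0, l2_idx=6
L1[0] = 2; L2[2][6] = 79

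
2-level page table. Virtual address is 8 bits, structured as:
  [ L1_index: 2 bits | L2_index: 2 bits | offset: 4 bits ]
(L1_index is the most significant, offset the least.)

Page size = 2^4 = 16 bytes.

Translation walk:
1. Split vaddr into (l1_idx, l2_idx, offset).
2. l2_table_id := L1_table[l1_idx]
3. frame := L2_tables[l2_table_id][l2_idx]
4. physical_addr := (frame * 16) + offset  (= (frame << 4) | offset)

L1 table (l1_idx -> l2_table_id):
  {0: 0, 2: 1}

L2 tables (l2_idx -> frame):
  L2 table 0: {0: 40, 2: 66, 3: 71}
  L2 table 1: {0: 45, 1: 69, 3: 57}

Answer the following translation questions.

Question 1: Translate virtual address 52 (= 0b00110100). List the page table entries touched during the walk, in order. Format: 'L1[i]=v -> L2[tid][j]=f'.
vaddr = 52 = 0b00110100
Split: l1_idx=0, l2_idx=3, offset=4

Answer: L1[0]=0 -> L2[0][3]=71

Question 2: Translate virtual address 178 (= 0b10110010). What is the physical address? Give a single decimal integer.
vaddr = 178 = 0b10110010
Split: l1_idx=2, l2_idx=3, offset=2
L1[2] = 1
L2[1][3] = 57
paddr = 57 * 16 + 2 = 914

Answer: 914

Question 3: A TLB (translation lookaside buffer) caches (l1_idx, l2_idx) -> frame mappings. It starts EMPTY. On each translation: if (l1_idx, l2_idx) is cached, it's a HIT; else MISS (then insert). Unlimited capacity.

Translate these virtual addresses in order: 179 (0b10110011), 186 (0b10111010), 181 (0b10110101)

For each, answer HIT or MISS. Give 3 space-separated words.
Answer: MISS HIT HIT

Derivation:
vaddr=179: (2,3) not in TLB -> MISS, insert
vaddr=186: (2,3) in TLB -> HIT
vaddr=181: (2,3) in TLB -> HIT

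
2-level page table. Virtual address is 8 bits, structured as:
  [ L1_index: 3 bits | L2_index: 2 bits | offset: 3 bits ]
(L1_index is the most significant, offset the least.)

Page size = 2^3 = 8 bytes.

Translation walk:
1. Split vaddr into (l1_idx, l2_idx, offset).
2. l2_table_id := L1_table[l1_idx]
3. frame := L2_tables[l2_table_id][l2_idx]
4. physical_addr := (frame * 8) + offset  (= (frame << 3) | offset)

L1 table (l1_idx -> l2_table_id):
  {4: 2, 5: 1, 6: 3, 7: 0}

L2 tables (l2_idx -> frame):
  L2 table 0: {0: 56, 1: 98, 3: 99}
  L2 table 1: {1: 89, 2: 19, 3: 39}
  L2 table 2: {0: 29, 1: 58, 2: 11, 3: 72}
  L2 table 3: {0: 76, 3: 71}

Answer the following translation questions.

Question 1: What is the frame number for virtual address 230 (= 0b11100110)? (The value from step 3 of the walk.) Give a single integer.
Answer: 56

Derivation:
vaddr = 230: l1_idx=7, l2_idx=0
L1[7] = 0; L2[0][0] = 56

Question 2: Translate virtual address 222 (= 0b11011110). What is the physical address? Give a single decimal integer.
vaddr = 222 = 0b11011110
Split: l1_idx=6, l2_idx=3, offset=6
L1[6] = 3
L2[3][3] = 71
paddr = 71 * 8 + 6 = 574

Answer: 574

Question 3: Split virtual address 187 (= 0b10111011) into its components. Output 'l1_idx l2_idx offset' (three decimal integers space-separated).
Answer: 5 3 3

Derivation:
vaddr = 187 = 0b10111011
  top 3 bits -> l1_idx = 5
  next 2 bits -> l2_idx = 3
  bottom 3 bits -> offset = 3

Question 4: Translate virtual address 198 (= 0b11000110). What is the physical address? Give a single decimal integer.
Answer: 614

Derivation:
vaddr = 198 = 0b11000110
Split: l1_idx=6, l2_idx=0, offset=6
L1[6] = 3
L2[3][0] = 76
paddr = 76 * 8 + 6 = 614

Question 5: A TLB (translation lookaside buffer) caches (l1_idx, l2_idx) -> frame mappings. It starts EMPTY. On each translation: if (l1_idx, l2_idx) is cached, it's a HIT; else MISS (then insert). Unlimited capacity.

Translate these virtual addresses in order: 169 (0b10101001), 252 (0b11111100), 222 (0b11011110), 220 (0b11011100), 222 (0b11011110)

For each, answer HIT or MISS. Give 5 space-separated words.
vaddr=169: (5,1) not in TLB -> MISS, insert
vaddr=252: (7,3) not in TLB -> MISS, insert
vaddr=222: (6,3) not in TLB -> MISS, insert
vaddr=220: (6,3) in TLB -> HIT
vaddr=222: (6,3) in TLB -> HIT

Answer: MISS MISS MISS HIT HIT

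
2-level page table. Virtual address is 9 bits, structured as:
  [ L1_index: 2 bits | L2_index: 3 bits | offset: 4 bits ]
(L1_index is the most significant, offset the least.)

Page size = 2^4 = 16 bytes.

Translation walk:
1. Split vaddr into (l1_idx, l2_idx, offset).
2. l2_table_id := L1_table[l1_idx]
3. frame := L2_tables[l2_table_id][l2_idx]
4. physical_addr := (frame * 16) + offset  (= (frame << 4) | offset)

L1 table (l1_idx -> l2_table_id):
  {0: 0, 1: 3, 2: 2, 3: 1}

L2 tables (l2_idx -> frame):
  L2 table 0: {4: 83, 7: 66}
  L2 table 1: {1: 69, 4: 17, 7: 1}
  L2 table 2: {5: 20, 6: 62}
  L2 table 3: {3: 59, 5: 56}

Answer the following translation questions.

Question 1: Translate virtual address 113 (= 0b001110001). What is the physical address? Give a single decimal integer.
vaddr = 113 = 0b001110001
Split: l1_idx=0, l2_idx=7, offset=1
L1[0] = 0
L2[0][7] = 66
paddr = 66 * 16 + 1 = 1057

Answer: 1057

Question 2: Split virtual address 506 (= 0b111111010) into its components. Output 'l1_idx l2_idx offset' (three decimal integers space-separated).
vaddr = 506 = 0b111111010
  top 2 bits -> l1_idx = 3
  next 3 bits -> l2_idx = 7
  bottom 4 bits -> offset = 10

Answer: 3 7 10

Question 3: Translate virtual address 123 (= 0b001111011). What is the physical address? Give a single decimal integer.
vaddr = 123 = 0b001111011
Split: l1_idx=0, l2_idx=7, offset=11
L1[0] = 0
L2[0][7] = 66
paddr = 66 * 16 + 11 = 1067

Answer: 1067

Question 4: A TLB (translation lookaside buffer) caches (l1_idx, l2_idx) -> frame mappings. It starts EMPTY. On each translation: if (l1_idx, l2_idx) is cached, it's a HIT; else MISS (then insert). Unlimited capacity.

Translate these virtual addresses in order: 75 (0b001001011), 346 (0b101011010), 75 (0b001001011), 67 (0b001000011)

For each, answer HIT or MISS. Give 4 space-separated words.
Answer: MISS MISS HIT HIT

Derivation:
vaddr=75: (0,4) not in TLB -> MISS, insert
vaddr=346: (2,5) not in TLB -> MISS, insert
vaddr=75: (0,4) in TLB -> HIT
vaddr=67: (0,4) in TLB -> HIT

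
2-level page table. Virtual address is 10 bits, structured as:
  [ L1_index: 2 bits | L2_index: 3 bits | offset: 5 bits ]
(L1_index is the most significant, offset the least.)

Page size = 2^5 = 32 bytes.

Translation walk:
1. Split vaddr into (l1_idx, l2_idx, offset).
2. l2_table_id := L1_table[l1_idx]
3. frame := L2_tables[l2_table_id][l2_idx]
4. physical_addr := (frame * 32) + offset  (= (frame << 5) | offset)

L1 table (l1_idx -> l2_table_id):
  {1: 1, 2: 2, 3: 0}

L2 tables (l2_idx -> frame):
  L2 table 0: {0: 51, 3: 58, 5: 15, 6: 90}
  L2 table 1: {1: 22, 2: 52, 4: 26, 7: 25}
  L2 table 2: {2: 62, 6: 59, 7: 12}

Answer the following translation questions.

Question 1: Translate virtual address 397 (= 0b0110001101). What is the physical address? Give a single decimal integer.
Answer: 845

Derivation:
vaddr = 397 = 0b0110001101
Split: l1_idx=1, l2_idx=4, offset=13
L1[1] = 1
L2[1][4] = 26
paddr = 26 * 32 + 13 = 845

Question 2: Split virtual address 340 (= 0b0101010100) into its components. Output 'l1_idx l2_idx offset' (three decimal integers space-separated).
Answer: 1 2 20

Derivation:
vaddr = 340 = 0b0101010100
  top 2 bits -> l1_idx = 1
  next 3 bits -> l2_idx = 2
  bottom 5 bits -> offset = 20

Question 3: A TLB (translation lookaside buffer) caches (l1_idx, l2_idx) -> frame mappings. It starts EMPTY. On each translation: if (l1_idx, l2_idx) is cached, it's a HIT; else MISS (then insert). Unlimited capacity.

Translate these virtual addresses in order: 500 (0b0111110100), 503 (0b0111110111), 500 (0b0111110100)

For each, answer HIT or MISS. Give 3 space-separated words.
vaddr=500: (1,7) not in TLB -> MISS, insert
vaddr=503: (1,7) in TLB -> HIT
vaddr=500: (1,7) in TLB -> HIT

Answer: MISS HIT HIT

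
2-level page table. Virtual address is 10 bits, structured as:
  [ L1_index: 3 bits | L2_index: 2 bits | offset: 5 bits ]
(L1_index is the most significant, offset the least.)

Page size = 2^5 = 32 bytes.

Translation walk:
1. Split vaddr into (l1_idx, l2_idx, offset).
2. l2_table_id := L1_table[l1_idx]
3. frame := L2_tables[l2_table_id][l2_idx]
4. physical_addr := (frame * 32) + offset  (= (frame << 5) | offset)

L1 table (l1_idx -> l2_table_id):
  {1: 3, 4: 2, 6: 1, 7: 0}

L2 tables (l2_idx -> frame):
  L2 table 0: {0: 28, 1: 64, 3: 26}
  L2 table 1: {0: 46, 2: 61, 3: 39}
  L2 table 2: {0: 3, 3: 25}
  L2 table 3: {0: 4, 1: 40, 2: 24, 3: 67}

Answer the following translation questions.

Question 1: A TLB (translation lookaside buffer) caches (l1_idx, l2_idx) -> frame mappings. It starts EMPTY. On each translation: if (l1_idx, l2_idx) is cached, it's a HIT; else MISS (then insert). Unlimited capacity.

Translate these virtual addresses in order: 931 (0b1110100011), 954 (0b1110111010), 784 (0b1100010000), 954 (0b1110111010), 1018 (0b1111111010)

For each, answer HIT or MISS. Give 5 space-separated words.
Answer: MISS HIT MISS HIT MISS

Derivation:
vaddr=931: (7,1) not in TLB -> MISS, insert
vaddr=954: (7,1) in TLB -> HIT
vaddr=784: (6,0) not in TLB -> MISS, insert
vaddr=954: (7,1) in TLB -> HIT
vaddr=1018: (7,3) not in TLB -> MISS, insert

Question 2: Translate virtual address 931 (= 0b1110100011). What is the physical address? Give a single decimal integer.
Answer: 2051

Derivation:
vaddr = 931 = 0b1110100011
Split: l1_idx=7, l2_idx=1, offset=3
L1[7] = 0
L2[0][1] = 64
paddr = 64 * 32 + 3 = 2051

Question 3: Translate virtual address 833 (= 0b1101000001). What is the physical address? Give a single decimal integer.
Answer: 1953

Derivation:
vaddr = 833 = 0b1101000001
Split: l1_idx=6, l2_idx=2, offset=1
L1[6] = 1
L2[1][2] = 61
paddr = 61 * 32 + 1 = 1953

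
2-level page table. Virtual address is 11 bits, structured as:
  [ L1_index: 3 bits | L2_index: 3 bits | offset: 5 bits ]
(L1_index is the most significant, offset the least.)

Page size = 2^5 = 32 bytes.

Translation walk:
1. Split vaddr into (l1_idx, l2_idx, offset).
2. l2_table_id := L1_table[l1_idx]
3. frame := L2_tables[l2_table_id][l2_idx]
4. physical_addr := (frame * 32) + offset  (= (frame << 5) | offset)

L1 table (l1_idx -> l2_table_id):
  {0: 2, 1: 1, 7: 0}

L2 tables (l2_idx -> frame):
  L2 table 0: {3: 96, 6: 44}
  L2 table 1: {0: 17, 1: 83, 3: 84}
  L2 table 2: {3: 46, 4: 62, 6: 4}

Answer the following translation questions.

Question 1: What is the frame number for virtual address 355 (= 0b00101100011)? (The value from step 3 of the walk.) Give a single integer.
vaddr = 355: l1_idx=1, l2_idx=3
L1[1] = 1; L2[1][3] = 84

Answer: 84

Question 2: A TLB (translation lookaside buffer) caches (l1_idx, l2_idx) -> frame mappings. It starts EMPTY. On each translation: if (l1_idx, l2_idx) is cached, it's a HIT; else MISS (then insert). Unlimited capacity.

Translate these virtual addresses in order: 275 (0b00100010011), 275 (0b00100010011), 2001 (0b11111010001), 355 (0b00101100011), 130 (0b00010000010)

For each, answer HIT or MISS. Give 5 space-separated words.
Answer: MISS HIT MISS MISS MISS

Derivation:
vaddr=275: (1,0) not in TLB -> MISS, insert
vaddr=275: (1,0) in TLB -> HIT
vaddr=2001: (7,6) not in TLB -> MISS, insert
vaddr=355: (1,3) not in TLB -> MISS, insert
vaddr=130: (0,4) not in TLB -> MISS, insert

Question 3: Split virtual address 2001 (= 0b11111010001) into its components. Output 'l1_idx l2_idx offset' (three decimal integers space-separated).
vaddr = 2001 = 0b11111010001
  top 3 bits -> l1_idx = 7
  next 3 bits -> l2_idx = 6
  bottom 5 bits -> offset = 17

Answer: 7 6 17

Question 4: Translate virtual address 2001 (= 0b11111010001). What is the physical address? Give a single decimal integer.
Answer: 1425

Derivation:
vaddr = 2001 = 0b11111010001
Split: l1_idx=7, l2_idx=6, offset=17
L1[7] = 0
L2[0][6] = 44
paddr = 44 * 32 + 17 = 1425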